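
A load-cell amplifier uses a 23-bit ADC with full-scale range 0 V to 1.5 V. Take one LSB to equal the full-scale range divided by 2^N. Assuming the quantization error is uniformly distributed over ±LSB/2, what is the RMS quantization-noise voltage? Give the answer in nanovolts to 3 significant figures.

Range is 1.5 V.
LSB = 1.5 V ÷ 2^23 = 1.5/8388608 V = 178.81 nV.
For a uniform distribution on [−LSB/2, +LSB/2], V_rms = LSB/√12 = 178.81 nV/3.4641 = 51.6 nV.

51.6 nV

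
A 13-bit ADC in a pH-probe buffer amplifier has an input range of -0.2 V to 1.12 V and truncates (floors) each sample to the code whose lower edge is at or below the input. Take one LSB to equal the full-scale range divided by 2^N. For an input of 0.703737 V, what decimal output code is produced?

5608

Full-scale range = 1.12 V − (-0.2 V) = 1.32 V. LSB = 1.32 V / 2^13 ≈ 161.1 µV.
(V_in − V_min) × 2^13/range = (0.703737 − (-0.2)) × 8192/1.32 = 5608.647.
Floor → code = 5608.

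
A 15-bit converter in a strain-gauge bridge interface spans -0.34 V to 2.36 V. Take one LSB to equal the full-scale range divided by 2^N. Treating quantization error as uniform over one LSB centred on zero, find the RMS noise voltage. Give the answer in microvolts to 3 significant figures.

The full-scale span is 2.36 − (-0.34) = 2.7 V.
LSB = 2.7 V ÷ 2^15 = 2.7/32768 V = 82.397 µV.
V_rms = LSB/√12 = 82.397 µV / √12 = 23.8 µV.

23.8 µV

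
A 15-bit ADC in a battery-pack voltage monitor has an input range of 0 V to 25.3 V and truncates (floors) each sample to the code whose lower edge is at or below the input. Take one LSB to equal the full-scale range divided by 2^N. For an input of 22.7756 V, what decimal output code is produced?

Range is 25.3 V. LSB = 25.3 V / 2^15 ≈ 0.7721 mV.
V_in − V_min = 22.7756 − (0) = 22.7756 V.
Divide by LSB: 22.7756 × 32768/25.3 = 29498.4530.
Truncating gives code 29498.

29498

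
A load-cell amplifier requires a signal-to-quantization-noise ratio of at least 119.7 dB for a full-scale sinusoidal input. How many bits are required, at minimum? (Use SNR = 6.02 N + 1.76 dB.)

20 bits

6.02 N + 1.76 ≥ 119.7 gives N ≥ 19.591, so the minimum integer is 20.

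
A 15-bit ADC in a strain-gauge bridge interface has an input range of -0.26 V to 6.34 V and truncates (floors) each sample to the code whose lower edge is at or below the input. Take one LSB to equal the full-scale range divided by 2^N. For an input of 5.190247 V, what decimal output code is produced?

27059

Span: 6.34 V − (-0.26 V) = 6.6 V. LSB = 6.6 V / 2^15 ≈ 201.4 µV.
V_in − V_min = 5.190247 − (-0.26) = 5.450247 V.
Divide by LSB: 5.450247 × 32768/6.6 = 27059.6506.
Truncating gives code 27059.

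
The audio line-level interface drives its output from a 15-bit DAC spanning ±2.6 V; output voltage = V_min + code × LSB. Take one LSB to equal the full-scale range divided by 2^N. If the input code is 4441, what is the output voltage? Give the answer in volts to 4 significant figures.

Full-scale range = 2.6 V − (-2.6 V) = 5.2 V. LSB = 5.2 V / 2^15.
Output = V_min + (4441/32768) × range = -2.6 + 0.135529 × 5.2 V
      = -2.6 V + 0.704749 V = -1.89525 V.

-1.895 V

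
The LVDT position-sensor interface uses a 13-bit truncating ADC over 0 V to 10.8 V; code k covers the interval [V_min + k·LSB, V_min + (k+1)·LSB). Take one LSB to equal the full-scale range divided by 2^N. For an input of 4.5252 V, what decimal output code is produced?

3432

Full-scale range = 10.8 V. LSB = 10.8 V / 2^13 ≈ 1.318 mV.
code = ⌊(V_in − V_min)/LSB⌋ = ⌊(V_in − V_min) × 2^13 / range⌋
     = ⌊(4.5252 − (0)) × 8192 / 10.8⌋ = ⌊4.5252 × 8192/10.8⌋
     = ⌊3432.448⌋ = 3432.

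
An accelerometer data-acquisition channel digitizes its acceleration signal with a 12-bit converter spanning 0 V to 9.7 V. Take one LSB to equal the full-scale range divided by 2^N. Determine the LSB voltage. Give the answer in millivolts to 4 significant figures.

2.368 mV

Range is 9.7 V.
Number of codes = 2^12 = 4096.
LSB = 9.7 V ÷ 2^12 = 9.7/4096 V = 2.368 mV.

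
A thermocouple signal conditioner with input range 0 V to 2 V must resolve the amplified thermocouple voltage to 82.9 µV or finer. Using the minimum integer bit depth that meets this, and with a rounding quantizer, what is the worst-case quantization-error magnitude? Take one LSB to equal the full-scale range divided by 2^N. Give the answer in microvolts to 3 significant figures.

Range is 2 V.
Levels needed ≥ 2/82.9 µV = 24130. 2^15 = 32768 suffices, so N_min = 15.
One LSB is 2 V / 32768 = 61.035 µV.
Half an LSB is 30.5 µV.

30.5 µV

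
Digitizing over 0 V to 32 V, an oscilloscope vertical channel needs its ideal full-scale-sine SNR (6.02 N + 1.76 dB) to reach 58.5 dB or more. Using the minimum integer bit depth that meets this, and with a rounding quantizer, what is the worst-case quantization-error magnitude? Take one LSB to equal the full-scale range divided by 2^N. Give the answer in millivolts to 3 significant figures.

Full-scale range = 32 V.
N ≥ (58.5 − 1.76)/6.02 = 9.425 → N_min = 10.
LSB = 32 V ÷ 2^10 = 32/1024 V = 31.250 mV.
|e|_max = LSB/2 = 15.6 mV.

15.6 mV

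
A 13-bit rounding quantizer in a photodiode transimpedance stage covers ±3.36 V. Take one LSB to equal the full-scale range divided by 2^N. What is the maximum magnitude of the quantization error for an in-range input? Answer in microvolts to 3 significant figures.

410 µV

The full-scale span is 3.36 − (-3.36) = 6.72 V.
Step size = 6.72/8192 V = 0.82031 mV.
A rounding quantizer has |error| ≤ LSB/2 = 410 µV.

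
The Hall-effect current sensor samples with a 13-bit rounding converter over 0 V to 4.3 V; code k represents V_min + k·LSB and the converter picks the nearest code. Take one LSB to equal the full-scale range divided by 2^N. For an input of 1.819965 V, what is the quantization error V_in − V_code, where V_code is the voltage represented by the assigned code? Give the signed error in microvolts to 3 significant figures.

Range is 4.3 V. LSB = 4.3 V / 2^13 ≈ 0.5249 mV.
(1.819965 − (0)) / LSB = 1.819965 × 8192/4.3 = 3467.2449. Nearest integer: k = 3467.
Reconstructed level: 0 + 3467 × 4.3/8192 V = 1.819836426 V.
e = 1.819965 − (1.819836426) = +129 µV.

+129 µV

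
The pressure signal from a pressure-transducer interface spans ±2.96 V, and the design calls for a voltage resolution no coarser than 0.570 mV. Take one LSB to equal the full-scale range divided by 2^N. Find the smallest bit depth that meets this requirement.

14 bits

Span: 2.96 V − (-2.96 V) = 5.92 V.
Required number of levels: 5.92/0.570 mV = 10386; smallest N with 2^N ≥ that is 14.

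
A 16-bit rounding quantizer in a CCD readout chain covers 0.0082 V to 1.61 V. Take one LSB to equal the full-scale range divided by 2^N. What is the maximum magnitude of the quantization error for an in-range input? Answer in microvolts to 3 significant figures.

Range = 1.61 − (0.0082) = 1.6018 V.
LSB = 1.6018 V ÷ 2^16 = 1.6018/65536 V = 24.442 µV.
A rounding quantizer has |error| ≤ LSB/2 = 12.2 µV.

12.2 µV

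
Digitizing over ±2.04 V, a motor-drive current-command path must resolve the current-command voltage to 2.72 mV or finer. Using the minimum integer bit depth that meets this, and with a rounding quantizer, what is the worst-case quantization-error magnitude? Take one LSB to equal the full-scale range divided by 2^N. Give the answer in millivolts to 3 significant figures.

Full-scale range = 2.04 V − (-2.04 V) = 4.08 V.
Levels needed ≥ 4.08/2.72 mV = 1500. 2^11 = 2048 suffices, so N_min = 11.
LSB = 4.08 V ÷ 2^11 = 4.08/2048 V = 1.9922 mV.
|e|_max = LSB/2 = 0.996 mV.

0.996 mV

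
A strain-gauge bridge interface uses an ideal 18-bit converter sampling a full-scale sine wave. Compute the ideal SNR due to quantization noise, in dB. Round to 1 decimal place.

110.1 dB

SNR = 6.02·18 + 1.76 = 110.12 dB.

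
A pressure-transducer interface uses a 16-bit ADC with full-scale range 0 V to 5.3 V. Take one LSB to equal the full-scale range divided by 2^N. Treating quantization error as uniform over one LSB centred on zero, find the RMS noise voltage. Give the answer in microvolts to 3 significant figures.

23.3 µV

Full-scale range = 5.3 V.
One LSB is 5.3 V / 65536 = 80.872 µV.
V_rms = LSB/√12 = 80.872 µV / √12 = 23.3 µV.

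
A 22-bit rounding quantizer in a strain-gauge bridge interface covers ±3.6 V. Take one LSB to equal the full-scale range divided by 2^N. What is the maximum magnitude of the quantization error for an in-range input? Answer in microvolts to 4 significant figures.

The full-scale span is 3.6 − (-3.6) = 7.2 V.
One LSB is 7.2 V / 4194304 = 1.71661 µV.
Worst-case error for round-to-nearest is half an LSB: 0.8583 µV.

0.8583 µV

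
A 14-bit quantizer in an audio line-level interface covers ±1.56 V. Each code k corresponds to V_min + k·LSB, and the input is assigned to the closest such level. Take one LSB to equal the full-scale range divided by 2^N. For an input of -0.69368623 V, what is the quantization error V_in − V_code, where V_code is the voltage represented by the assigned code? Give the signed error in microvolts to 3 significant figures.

Span: 1.56 V − (-1.56 V) = 3.12 V. LSB = 3.12 V / 2^14 ≈ 190.4 µV.
(-0.69368623 − (-1.56)) / LSB = 0.86631377 × 16384/3.12 = 4549.2580. Nearest integer: k = 4549.
V_code = V_min + k × range/2^14 = -1.56 + 4549 × 3.12/16384 = -0.69373535156 V.
Error = V_in − V_code = -0.69368623 − (-0.69373535156) = +49.1 µV.

+49.1 µV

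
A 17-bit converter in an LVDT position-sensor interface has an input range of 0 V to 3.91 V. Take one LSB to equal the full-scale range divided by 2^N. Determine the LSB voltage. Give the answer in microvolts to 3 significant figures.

29.8 µV

V_FS = 3.91 V.
There are 2^17 = 131072 steps.
One LSB is 3.91 V / 131072 = 29.8 µV.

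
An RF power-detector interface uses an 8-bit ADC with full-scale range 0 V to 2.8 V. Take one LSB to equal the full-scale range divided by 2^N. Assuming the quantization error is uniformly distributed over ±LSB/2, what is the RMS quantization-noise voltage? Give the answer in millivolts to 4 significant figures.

V_FS = 2.8 V.
One LSB is 2.8 V / 256 = 10.9375 mV.
For a uniform distribution on [−LSB/2, +LSB/2], V_rms = LSB/√12 = 10.9375 mV/3.4641 = 3.157 mV.

3.157 mV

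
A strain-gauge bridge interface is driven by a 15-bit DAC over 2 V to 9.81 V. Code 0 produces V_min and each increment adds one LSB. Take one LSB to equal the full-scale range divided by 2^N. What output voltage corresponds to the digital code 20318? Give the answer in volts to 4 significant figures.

Range = 9.81 − (2) = 7.81 V. LSB = 7.81 V / 2^15.
V_out = 2 + 20318 × (7.81/32768) V
      = 2 + 4.84264 = 6.84264 V.

6.843 V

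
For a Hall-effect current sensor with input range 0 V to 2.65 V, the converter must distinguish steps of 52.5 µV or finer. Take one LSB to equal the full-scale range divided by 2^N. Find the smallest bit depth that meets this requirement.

16 bits

Span = 2.65 V.
Required number of levels: 2.65/52.5 µV = 50476; smallest N with 2^N ≥ that is 16.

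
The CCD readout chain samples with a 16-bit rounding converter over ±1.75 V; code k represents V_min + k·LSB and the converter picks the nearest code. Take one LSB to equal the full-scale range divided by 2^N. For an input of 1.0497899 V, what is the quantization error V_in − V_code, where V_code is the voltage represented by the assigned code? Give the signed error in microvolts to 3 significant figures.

−7.16 µV

Full-scale range = 1.75 V − (-1.75 V) = 3.5 V. LSB = 3.5 V / 2^16 ≈ 53.41 µV.
(1.0497899 − (-1.75)) / LSB = 2.7997899 × 65536/3.5 = 52424.8660. Nearest integer: k = 52425.
Reconstructed level: -1.75 + 52425 × 3.5/65536 V = 1.0497970581 V.
Error = V_in − V_code = 1.0497899 − (1.0497970581) = −7.16 µV.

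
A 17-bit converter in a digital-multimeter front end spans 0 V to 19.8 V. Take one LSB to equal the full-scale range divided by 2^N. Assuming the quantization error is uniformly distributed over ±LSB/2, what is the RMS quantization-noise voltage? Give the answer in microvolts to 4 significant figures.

43.61 µV

V_FS = 19.8 V.
LSB = 19.8 V / 2^17 = 151.062 µV.
RMS of a uniform error over width LSB is LSB/√12 = 43.61 µV.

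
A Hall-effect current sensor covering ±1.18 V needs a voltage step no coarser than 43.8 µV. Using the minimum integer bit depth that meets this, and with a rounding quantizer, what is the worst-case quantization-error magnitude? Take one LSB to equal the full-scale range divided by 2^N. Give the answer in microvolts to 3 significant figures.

18.0 µV

The full-scale span is 1.18 − (-1.18) = 2.36 V.
Levels needed ≥ 2.36/43.8 µV = 53880. 2^16 = 65536 suffices, so N_min = 16.
LSB = 2.36 V ÷ 2^16 = 2.36/65536 V = 36.011 µV.
Max error for round-to-nearest is LSB/2 = 18.0 µV.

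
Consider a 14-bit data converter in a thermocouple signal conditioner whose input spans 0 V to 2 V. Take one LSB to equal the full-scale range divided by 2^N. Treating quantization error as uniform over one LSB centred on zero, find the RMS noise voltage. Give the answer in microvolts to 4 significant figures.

35.24 µV

Span = 2 V.
One LSB is 2 V / 16384 = 122.070 µV.
For a uniform distribution on [−LSB/2, +LSB/2], V_rms = LSB/√12 = 122.070 µV/3.4641 = 35.24 µV.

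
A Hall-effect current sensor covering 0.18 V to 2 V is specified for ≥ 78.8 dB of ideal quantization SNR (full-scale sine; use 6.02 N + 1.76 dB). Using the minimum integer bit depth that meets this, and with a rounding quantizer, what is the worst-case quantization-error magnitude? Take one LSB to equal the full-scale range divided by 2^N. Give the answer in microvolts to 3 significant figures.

Span: 2 V − (0.18 V) = 1.82 V.
6.02 N + 1.76 ≥ 78.8 gives N ≥ 12.797, so the minimum integer is 13.
LSB = 1.82 V ÷ 2^13 = 1.82/8192 V = 222.17 µV.
|e|_max = LSB/2 = 111 µV.

111 µV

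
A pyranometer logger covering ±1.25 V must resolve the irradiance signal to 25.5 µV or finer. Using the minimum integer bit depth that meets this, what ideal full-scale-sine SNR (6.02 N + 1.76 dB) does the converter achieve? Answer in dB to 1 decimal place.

Full-scale range = 1.25 V − (-1.25 V) = 2.5 V.
Levels needed ≥ 2.5/25.5 µV = 98040. 2^17 = 131072 suffices, so N_min = 17.
Ideal SNR at N = 17: 6.02·17 + 1.76 = 104.1 dB.

104.1 dB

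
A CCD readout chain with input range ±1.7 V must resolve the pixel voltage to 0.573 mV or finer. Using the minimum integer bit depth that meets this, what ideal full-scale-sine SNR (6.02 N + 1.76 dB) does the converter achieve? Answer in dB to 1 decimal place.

The full-scale span is 1.7 − (-1.7) = 3.4 V.
3.4 V / 0.573 mV = 5934. Since 2^12 = 4096 and 2^13 = 8192, N = 13.
Ideal SNR at N = 13: 6.02·13 + 1.76 = 80.0 dB.

80.0 dB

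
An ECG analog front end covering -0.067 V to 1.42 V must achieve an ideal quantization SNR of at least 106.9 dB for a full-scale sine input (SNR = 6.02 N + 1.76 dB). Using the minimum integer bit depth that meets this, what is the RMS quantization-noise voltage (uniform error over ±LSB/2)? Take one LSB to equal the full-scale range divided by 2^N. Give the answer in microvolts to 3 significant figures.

1.64 µV

The full-scale span is 1.42 − (-0.067) = 1.487 V.
N ≥ (106.9 − 1.76)/6.02 = 17.465 → N_min = 18.
One LSB is 1.487 V / 262144 = 5.6725 µV.
RMS noise = LSB/√12 = 1.64 µV.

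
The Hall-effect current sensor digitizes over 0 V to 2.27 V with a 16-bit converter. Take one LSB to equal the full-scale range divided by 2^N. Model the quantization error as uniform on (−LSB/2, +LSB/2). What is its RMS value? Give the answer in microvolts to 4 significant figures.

9.999 µV

Span = 2.27 V.
Step size = 2.27/65536 V = 34.6375 µV.
RMS of a uniform error over width LSB is LSB/√12 = 9.999 µV.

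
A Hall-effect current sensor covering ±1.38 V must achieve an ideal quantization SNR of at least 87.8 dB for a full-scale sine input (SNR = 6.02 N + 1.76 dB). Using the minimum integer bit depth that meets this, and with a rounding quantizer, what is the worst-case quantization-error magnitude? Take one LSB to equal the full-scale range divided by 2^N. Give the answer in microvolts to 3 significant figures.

Full-scale range = 1.38 V − (-1.38 V) = 2.76 V.
Required N = ⌈(87.8 − 1.76)/6.02⌉ = ⌈14.292⌉ = 15.
Step size = 2.76/32768 V = 84.229 µV.
Half an LSB is 42.1 µV.

42.1 µV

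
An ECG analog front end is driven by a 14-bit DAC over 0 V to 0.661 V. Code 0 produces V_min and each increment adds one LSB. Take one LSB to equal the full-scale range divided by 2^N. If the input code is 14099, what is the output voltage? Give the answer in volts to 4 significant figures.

V_FS = 0.661 V. LSB = 0.661 V / 2^14.
V_out = 0 + 14099 × (0.661/16384) V
      = 0 + 0.568813 = 0.568813 V.

0.5688 V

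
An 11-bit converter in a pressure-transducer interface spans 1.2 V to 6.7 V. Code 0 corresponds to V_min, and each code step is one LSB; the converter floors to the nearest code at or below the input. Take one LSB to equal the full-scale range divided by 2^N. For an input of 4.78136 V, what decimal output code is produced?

1333

Span: 6.7 V − (1.2 V) = 5.5 V. LSB = 5.5 V / 2^11 ≈ 2.686 mV.
(V_in − V_min) × 2^11/range = (4.78136 − (1.2)) × 2048/5.5 = 1333.568.
Floor → code = 1333.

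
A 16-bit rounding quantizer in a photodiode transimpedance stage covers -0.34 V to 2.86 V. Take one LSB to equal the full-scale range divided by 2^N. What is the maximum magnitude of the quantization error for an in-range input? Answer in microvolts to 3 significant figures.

Span: 2.86 V − (-0.34 V) = 3.2 V.
Step size = 3.2/65536 V = 48.828 µV.
A rounding quantizer has |error| ≤ LSB/2 = 24.4 µV.

24.4 µV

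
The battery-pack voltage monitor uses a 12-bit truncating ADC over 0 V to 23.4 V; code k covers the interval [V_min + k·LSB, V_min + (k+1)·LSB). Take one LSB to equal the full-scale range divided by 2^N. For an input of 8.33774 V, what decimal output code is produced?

1459

Full-scale range = 23.4 V. LSB = 23.4 V / 2^12 ≈ 5.713 mV.
(V_in − V_min) × 2^12/range = (8.33774 − (0)) × 4096/23.4 = 1459.461.
Floor → code = 1459.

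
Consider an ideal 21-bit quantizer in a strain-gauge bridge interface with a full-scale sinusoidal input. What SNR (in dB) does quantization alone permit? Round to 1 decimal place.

Ideal quantization SNR: 6.02 × 21 + 1.76 dB = 128.2 dB.

128.2 dB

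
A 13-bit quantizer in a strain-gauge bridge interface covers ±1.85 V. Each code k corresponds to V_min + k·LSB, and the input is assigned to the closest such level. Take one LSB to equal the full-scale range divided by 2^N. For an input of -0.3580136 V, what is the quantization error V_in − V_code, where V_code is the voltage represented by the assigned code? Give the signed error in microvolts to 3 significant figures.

+153 µV

The full-scale span is 1.85 − (-1.85) = 3.7 V. LSB = 3.7 V / 2^13 ≈ 451.7 µV.
(-0.3580136 − (-1.85)) / LSB = 1.4919864 × 8192/3.7 = 3303.3385. Nearest integer: k = 3303.
V_code = V_min + k × range/2^13 = -1.85 + 3303 × 3.7/8192 = -0.3581665039 V.
e = -0.3580136 − (-0.3581665039) = +153 µV.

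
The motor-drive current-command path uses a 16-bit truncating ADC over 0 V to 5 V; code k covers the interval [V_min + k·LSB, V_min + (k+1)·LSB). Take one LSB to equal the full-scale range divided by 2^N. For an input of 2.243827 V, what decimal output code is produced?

Range is 5 V. LSB = 5 V / 2^16 ≈ 76.29 µV.
(V_in − V_min) × 2^16/range = (2.243827 − (0)) × 65536/5 = 29410.289.
Floor → code = 29410.

29410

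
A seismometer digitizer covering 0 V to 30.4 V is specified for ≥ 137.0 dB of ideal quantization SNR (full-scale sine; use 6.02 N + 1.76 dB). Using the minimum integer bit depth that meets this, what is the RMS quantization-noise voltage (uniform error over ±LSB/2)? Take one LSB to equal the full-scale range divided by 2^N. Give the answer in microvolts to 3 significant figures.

1.05 µV

Range is 30.4 V.
N ≥ (137.0 − 1.76)/6.02 = 22.465 → N_min = 23.
One LSB is 30.4 V / 8388608 = 3.6240 µV.
V_rms = LSB/√12 = 1.05 µV.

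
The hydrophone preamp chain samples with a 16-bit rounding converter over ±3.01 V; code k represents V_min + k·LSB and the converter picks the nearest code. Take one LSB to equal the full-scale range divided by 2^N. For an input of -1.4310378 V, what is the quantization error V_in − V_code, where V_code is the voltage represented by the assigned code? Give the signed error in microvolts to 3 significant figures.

Range = 3.01 − (-3.01) = 6.02 V. LSB = 6.02 V / 2^16 ≈ 91.86 µV.
(-1.4310378 − (-3.01)) / LSB = 1.5789622 × 65536/6.02 = 17189.1805. Nearest integer: k = 17189.
Reconstructed level: -3.01 + 17189 × 6.02/65536 V = -1.4310543823 V.
Error = V_in − V_code = -1.4310378 − (-1.4310543823) = +16.6 µV.

+16.6 µV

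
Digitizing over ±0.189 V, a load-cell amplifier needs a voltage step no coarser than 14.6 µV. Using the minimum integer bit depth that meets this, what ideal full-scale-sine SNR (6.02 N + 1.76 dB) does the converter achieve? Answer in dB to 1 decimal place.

92.1 dB

The full-scale span is 0.189 − (-0.189) = 0.378 V.
Required number of levels: 0.378/14.6 µV = 25890; smallest N with 2^N ≥ that is 15.
Ideal SNR at N = 15: 6.02·15 + 1.76 = 92.1 dB.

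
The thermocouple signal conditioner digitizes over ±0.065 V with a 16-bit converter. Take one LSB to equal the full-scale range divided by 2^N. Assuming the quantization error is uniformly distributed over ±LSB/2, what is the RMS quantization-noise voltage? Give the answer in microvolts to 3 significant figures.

The full-scale span is 0.065 − (-0.065) = 0.13 V.
Step size = 0.13/65536 V = 1.9836 µV.
RMS of a uniform error over width LSB is LSB/√12 = 0.573 µV.

0.573 µV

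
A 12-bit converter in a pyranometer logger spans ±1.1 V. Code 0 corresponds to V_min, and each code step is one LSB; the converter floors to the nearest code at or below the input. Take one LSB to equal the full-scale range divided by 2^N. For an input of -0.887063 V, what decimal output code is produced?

Full-scale range = 1.1 V − (-1.1 V) = 2.2 V. LSB = 2.2 V / 2^12 ≈ 0.5371 mV.
(V_in − V_min) × 2^12/range = (-0.887063 − (-1.1)) × 4096/2.2 = 396.450.
Floor → code = 396.

396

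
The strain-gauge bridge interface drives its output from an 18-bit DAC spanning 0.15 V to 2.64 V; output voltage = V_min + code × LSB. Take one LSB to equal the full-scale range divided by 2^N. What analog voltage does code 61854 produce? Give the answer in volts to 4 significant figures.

Full-scale range = 2.64 V − (0.15 V) = 2.49 V. LSB = 2.49 V / 2^18.
V_out = 0.15 + 61854 × (2.49/262144) V
      = 0.15 + 0.587526 = 0.737526 V.

0.7375 V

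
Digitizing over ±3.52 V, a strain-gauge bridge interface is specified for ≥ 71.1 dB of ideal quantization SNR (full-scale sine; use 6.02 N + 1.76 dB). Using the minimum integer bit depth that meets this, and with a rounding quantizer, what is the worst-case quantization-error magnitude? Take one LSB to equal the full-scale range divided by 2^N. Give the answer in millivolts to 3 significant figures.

0.859 mV

Range = 3.52 − (-3.52) = 7.04 V.
Solving 6.02 N ≥ 71.1 − 1.76: N ≥ 11.518. Round up → N = 12.
LSB = 7.04 V / 2^12 = 1.7188 mV.
|e|_max = LSB/2 = 0.859 mV.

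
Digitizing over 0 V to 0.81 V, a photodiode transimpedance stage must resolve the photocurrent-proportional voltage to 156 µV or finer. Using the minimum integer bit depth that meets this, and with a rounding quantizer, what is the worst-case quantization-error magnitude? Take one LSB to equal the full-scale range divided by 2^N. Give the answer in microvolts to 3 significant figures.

49.4 µV

Range is 0.81 V.
Need 2^N ≥ 0.81 V / 156 µV = 5192 → N_min = 13.
LSB = 0.81 V / 2^13 = 98.877 µV.
Max error for round-to-nearest is LSB/2 = 49.4 µV.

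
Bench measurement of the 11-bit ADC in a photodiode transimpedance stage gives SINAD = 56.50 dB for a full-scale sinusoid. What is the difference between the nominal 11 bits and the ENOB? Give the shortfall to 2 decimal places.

ENOB = (SINAD − 1.76)/6.02 = (56.50 − 1.76)/6.02 = 9.0930 bits.
11 − 9.0930 = 1.91 bits below nominal.

1.91 bits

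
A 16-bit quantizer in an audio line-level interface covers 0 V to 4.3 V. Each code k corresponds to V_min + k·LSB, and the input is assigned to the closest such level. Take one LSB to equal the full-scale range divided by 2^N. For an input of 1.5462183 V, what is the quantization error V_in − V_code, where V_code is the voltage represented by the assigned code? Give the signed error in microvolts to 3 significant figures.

Range is 4.3 V. LSB = 4.3 V / 2^16 ≈ 65.61 µV.
(V_in − V_min)/LSB = (1.5462183 − (0)) × 65536/4.3 = 23565.8052 → nearest code k = 23566.
V_code = 0 + (23566/65536) × 4.3 = 1.5462310791 V.
Error = V_in − V_code = 1.5462183 − (1.5462310791) = −12.8 µV.

−12.8 µV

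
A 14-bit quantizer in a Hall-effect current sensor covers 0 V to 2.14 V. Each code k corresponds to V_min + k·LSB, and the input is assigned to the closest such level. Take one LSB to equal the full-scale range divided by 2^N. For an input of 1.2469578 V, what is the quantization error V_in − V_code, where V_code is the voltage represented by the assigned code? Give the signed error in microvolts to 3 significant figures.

−25.8 µV

Full-scale range = 2.14 V. LSB = 2.14 V / 2^14 ≈ 130.6 µV.
(V_in − V_min)/LSB = (1.2469578 − (0)) × 16384/2.14 = 9546.8021 → nearest code k = 9547.
V_code = V_min + k × range/2^14 = 0 + 9547 × 2.14/16384 = 1.2469836426 V.
Error = V_in − V_code = 1.2469578 − (1.2469836426) = −25.8 µV.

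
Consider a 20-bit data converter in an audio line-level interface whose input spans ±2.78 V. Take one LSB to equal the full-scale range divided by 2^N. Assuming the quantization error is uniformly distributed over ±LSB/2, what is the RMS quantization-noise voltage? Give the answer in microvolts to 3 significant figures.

1.53 µV

Full-scale range = 2.78 V − (-2.78 V) = 5.56 V.
LSB = 5.56 V / 2^20 = 5.3024 µV.
V_rms = LSB/√12 = 5.3024 µV / √12 = 1.53 µV.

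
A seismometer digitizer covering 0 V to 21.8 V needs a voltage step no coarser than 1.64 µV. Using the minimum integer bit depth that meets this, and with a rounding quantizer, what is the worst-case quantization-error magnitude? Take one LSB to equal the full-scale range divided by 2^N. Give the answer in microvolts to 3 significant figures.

Span = 21.8 V.
Need 2^N ≥ 21.8 V / 1.64 µV = 1.329e7 → N_min = 24.
LSB = 21.8 V ÷ 2^24 = 21.8/16777216 V = 1.2994 µV.
Max error for round-to-nearest is LSB/2 = 0.650 µV.

0.650 µV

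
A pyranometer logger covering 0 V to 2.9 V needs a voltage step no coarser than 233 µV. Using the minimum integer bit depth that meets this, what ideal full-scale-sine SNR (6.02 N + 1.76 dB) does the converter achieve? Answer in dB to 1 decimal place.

86.0 dB

Span = 2.9 V.
Required number of levels: 2.9/233 µV = 12446; smallest N with 2^N ≥ that is 14.
SNR = 6.02 × 14 + 1.76 = 86.04 dB.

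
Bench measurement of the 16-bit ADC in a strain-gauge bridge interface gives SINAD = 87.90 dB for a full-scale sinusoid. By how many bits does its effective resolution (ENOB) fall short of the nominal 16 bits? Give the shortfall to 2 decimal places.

1.69 bits

N_eff = (87.90 − 1.76)/6.02 = 14.3090 bits.
Shortfall = 16 − 14.3090 = 1.6910 bits.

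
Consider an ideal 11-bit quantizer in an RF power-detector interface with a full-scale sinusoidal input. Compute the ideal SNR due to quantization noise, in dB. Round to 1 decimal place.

68.0 dB

SNR = 6.02·11 + 1.76 = 67.98 dB.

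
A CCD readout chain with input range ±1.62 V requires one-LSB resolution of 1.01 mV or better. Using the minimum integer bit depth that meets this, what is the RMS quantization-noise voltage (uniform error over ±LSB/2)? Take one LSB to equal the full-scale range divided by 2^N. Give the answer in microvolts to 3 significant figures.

228 µV

Range = 1.62 − (-1.62) = 3.24 V.
Need 2^N ≥ 3.24 V / 1.01 mV = 3208 → N_min = 12.
Step size = 3.24/4096 V = 0.79102 mV.
σ_q = LSB/√12 = 0.79102 mV/3.4641 = 228 µV.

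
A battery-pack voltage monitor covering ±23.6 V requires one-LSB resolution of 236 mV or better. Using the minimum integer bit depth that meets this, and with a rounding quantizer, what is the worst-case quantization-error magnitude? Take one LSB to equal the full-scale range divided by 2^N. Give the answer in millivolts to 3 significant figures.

Full-scale range = 23.6 V − (-23.6 V) = 47.2 V.
47.2 V / 236 mV = 200.0. Since 2^7 = 128 and 2^8 = 256, N = 8.
LSB = 47.2 V / 2^8 = 184.38 mV.
|e|_max = LSB/2 = 92.2 mV.

92.2 mV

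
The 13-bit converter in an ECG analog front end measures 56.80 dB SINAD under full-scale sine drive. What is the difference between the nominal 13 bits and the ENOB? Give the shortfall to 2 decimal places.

Effective bits = (56.80 − 1.76)/6.02 = 9.1429.
Shortfall = 13 − 9.1429 = 3.8571 bits.

3.86 bits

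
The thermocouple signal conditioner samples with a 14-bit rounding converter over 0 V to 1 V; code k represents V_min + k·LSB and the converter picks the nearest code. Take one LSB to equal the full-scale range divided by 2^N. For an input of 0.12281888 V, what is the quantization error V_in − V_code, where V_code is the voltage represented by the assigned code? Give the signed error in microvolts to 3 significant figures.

Span = 1 V. LSB = 1 V / 2^14 ≈ 61.04 µV.
Position in LSBs: (0.12281888 − (0)) × 16384/1 = 2012.2645; rounding gives k = 2012.
V_code = 0 + (2012/16384) × 1 = 0.12280273438 V.
V_in − V_code = 0.12281888 − (0.12280273438) = +16.1 µV.

+16.1 µV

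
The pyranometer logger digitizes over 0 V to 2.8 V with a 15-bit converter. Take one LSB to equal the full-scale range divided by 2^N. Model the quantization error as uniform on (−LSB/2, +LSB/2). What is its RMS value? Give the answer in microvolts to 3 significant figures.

24.7 µV

Range is 2.8 V.
One LSB is 2.8 V / 32768 = 85.449 µV.
V_rms = LSB/√12 = 85.449 µV / √12 = 24.7 µV.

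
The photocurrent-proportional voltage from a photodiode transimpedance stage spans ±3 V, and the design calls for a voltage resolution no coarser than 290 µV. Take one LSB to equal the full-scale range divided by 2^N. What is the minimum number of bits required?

15 bits

Full-scale range = 3 V − (-3 V) = 6 V.
Need 2^N ≥ 6 V / 290 µV = 20690 → N_min = 15.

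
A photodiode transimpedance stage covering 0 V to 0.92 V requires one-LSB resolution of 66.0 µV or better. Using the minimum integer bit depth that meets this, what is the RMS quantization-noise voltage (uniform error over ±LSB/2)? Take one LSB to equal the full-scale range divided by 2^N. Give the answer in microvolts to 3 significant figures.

16.2 µV

Full-scale range = 0.92 V.
Required number of levels: 0.92/66.0 µV = 13939; smallest N with 2^N ≥ that is 14.
Step size = 0.92/16384 V = 56.152 µV.
RMS noise = LSB/√12 = 16.2 µV.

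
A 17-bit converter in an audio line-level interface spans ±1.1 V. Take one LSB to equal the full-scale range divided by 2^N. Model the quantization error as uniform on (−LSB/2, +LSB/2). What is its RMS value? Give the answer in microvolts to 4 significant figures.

Range = 1.1 − (-1.1) = 2.2 V.
Step size = 2.2/131072 V = 16.7847 µV.
V_rms = LSB/√12 = 16.7847 µV / √12 = 4.845 µV.

4.845 µV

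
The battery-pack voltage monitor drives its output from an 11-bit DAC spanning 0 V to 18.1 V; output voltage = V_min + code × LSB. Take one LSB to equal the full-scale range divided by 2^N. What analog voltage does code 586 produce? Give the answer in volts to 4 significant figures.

5.179 V

Full-scale range = 18.1 V. LSB = 18.1 V / 2^11.
V_out = 0 + 586 × (18.1/2048) V
      = 0 + 5.17900 = 5.17900 V.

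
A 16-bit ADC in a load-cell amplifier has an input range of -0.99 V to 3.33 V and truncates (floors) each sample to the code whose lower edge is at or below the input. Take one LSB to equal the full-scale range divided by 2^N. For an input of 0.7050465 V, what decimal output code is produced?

The full-scale span is 3.33 − (-0.99) = 4.32 V. LSB = 4.32 V / 2^16 ≈ 65.92 µV.
V_in − V_min = 0.7050465 − (-0.99) = 1.6950465 V.
Divide by LSB: 1.6950465 × 65536/4.32 = 25714.4832.
Truncating gives code 25714.

25714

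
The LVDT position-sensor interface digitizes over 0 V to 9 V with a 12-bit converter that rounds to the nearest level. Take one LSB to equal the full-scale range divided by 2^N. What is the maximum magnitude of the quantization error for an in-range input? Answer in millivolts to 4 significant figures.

Span = 9 V.
One LSB is 9 V / 4096 = 2.19727 mV.
|e|_max = LSB/2 = 1.099 mV.

1.099 mV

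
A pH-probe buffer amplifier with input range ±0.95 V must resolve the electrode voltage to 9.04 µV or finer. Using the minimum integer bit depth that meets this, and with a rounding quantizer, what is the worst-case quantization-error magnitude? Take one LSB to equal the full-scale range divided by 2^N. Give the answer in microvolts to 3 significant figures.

Full-scale range = 0.95 V − (-0.95 V) = 1.9 V.
Need 2^N ≥ 1.9 V / 9.04 µV = 210200 → N_min = 18.
LSB = 1.9 V ÷ 2^18 = 1.9/262144 V = 7.2479 µV.
|e|_max = LSB/2 = 3.62 µV.

3.62 µV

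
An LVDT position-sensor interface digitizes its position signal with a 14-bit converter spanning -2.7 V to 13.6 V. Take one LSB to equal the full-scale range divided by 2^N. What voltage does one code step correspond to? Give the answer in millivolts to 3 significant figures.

0.995 mV

Span: 13.6 V − (-2.7 V) = 16.3 V.
2^14 = 16384 levels.
LSB = 16.3 V / 2^14 = 0.995 mV.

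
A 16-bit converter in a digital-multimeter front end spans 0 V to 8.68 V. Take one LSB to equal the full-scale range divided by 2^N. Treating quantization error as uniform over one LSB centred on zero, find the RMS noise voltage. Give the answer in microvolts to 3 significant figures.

38.2 µV

Span = 8.68 V.
One LSB is 8.68 V / 65536 = 132.45 µV.
σ_q = LSB/√12 = 132.45 µV/3.4641 = 38.2 µV.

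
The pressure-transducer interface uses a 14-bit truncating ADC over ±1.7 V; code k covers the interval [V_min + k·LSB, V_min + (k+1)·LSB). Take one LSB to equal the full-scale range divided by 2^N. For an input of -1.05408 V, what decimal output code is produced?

3112

Range = 1.7 − (-1.7) = 3.4 V. LSB = 3.4 V / 2^14 ≈ 207.5 µV.
(V_in − V_min) × 2^14/range = (-1.05408 − (-1.7)) × 16384/3.4 = 3112.574.
Floor → code = 3112.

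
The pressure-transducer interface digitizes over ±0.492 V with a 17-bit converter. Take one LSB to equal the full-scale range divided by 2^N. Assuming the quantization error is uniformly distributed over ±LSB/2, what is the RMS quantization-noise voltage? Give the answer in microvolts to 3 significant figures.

2.17 µV

Full-scale range = 0.492 V − (-0.492 V) = 0.984 V.
LSB = 0.984 V ÷ 2^17 = 0.984/131072 V = 7.5073 µV.
RMS of a uniform error over width LSB is LSB/√12 = 2.17 µV.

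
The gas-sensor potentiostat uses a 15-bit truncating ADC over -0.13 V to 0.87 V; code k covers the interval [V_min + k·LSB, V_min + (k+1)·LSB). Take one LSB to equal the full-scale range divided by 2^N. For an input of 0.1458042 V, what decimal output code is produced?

The full-scale span is 0.87 − (-0.13) = 1 V. LSB = 1 V / 2^15 ≈ 30.52 µV.
V_in − V_min = 0.1458042 − (-0.13) = 0.2758042 V.
Divide by LSB: 0.2758042 × 32768/1 = 9037.5520.
Truncating gives code 9037.

9037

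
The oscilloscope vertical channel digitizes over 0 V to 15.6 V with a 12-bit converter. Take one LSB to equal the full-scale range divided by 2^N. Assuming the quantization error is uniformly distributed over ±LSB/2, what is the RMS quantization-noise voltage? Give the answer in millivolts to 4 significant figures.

1.099 mV

Full-scale range = 15.6 V.
One LSB is 15.6 V / 4096 = 3.80859 mV.
σ_q = LSB/√12 = 3.80859 mV/3.4641 = 1.099 mV.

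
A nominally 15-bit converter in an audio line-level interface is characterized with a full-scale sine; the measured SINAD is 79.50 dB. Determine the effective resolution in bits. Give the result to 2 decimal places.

12.91 bits

(79.50 − 1.76) / 6.02 = 77.74/6.02 = 12.9136 effective bits.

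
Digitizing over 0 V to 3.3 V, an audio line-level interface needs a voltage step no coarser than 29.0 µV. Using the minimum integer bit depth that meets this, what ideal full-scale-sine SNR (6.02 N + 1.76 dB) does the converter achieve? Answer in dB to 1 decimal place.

Range is 3.3 V.
Need 2^N ≥ 3.3 V / 29.0 µV = 113800 → N_min = 17.
SNR = 6.02 × 17 + 1.76 = 104.10 dB.

104.1 dB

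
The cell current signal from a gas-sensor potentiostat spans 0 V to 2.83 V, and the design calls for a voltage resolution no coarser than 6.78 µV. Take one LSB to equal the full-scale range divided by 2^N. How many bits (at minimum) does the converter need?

19 bits

V_FS = 2.83 V.
Levels needed ≥ 2.83/6.78 µV = 417400. 2^19 = 524288 suffices, so N_min = 19.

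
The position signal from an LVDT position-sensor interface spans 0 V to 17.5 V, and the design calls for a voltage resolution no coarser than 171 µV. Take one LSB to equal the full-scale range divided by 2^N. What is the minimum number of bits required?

17 bits

Range is 17.5 V.
Need 2^N ≥ 17.5 V / 171 µV = 102300 → N_min = 17.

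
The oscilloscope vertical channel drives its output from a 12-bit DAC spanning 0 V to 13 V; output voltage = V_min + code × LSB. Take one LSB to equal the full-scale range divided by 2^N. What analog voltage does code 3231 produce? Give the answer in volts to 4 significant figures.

V_FS = 13 V. LSB = 13 V / 2^12.
V_out = V_min + code × LSB = 0 V + 3231 × 13 V / 4096
      = 0 V + 10.2546 V = 10.2546 V.

10.25 V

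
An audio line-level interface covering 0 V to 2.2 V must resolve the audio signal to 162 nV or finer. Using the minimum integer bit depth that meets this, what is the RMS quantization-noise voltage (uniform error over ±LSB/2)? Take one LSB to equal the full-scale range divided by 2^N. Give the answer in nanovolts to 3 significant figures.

37.9 nV

V_FS = 2.2 V.
2.2 V / 162 nV = 1.358e7. Since 2^23 = 8388608 and 2^24 = 16777216, N = 24.
LSB = 2.2 V / 2^24 = 131.13 nV.
RMS noise = LSB/√12 = 37.9 nV.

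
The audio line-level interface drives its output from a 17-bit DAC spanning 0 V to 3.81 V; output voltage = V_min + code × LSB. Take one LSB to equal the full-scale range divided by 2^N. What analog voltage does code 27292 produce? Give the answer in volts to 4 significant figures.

0.7933 V

Range is 3.81 V. LSB = 3.81 V / 2^17.
V_out = 0 + 27292 × (3.81/131072) V
      = 0 + 0.793324 = 0.793324 V.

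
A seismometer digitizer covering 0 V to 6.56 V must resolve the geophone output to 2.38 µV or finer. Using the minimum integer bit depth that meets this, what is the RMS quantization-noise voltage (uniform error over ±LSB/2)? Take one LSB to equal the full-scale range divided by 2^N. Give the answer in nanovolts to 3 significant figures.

V_FS = 6.56 V.
6.56 V / 2.38 µV = 2.756e6. Since 2^21 = 2097152 and 2^22 = 4194304, N = 22.
LSB = 6.56 V ÷ 2^22 = 6.56/4194304 V = 1.5640 µV.
V_rms = LSB/√12 = 451 nV.

451 nV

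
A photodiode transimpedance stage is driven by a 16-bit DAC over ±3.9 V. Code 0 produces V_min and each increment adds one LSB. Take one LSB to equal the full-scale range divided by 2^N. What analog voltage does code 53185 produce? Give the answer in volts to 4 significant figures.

2.430 V

Span: 3.9 V − (-3.9 V) = 7.8 V. LSB = 7.8 V / 2^16.
V_out = -3.9 + 53185 × (7.8/65536) V
      = -3.9 + 6.33000 = 2.43000 V.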